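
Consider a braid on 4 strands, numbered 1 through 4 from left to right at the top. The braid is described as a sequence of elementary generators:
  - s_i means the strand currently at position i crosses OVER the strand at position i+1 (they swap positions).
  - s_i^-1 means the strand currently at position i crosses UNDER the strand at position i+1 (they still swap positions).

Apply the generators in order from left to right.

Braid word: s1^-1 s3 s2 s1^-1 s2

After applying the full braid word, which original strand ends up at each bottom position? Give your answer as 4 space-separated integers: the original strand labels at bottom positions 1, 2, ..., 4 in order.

Gen 1 (s1^-1): strand 1 crosses under strand 2. Perm now: [2 1 3 4]
Gen 2 (s3): strand 3 crosses over strand 4. Perm now: [2 1 4 3]
Gen 3 (s2): strand 1 crosses over strand 4. Perm now: [2 4 1 3]
Gen 4 (s1^-1): strand 2 crosses under strand 4. Perm now: [4 2 1 3]
Gen 5 (s2): strand 2 crosses over strand 1. Perm now: [4 1 2 3]

Answer: 4 1 2 3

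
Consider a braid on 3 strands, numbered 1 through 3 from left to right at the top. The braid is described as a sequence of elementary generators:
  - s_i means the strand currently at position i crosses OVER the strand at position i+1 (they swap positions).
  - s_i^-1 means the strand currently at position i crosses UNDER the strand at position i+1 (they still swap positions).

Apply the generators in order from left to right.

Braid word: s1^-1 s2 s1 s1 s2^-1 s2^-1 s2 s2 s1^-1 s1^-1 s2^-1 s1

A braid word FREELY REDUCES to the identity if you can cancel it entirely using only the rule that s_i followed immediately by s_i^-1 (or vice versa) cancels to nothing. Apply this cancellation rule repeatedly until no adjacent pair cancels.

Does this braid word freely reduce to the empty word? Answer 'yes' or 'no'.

Answer: yes

Derivation:
Gen 1 (s1^-1): push. Stack: [s1^-1]
Gen 2 (s2): push. Stack: [s1^-1 s2]
Gen 3 (s1): push. Stack: [s1^-1 s2 s1]
Gen 4 (s1): push. Stack: [s1^-1 s2 s1 s1]
Gen 5 (s2^-1): push. Stack: [s1^-1 s2 s1 s1 s2^-1]
Gen 6 (s2^-1): push. Stack: [s1^-1 s2 s1 s1 s2^-1 s2^-1]
Gen 7 (s2): cancels prior s2^-1. Stack: [s1^-1 s2 s1 s1 s2^-1]
Gen 8 (s2): cancels prior s2^-1. Stack: [s1^-1 s2 s1 s1]
Gen 9 (s1^-1): cancels prior s1. Stack: [s1^-1 s2 s1]
Gen 10 (s1^-1): cancels prior s1. Stack: [s1^-1 s2]
Gen 11 (s2^-1): cancels prior s2. Stack: [s1^-1]
Gen 12 (s1): cancels prior s1^-1. Stack: []
Reduced word: (empty)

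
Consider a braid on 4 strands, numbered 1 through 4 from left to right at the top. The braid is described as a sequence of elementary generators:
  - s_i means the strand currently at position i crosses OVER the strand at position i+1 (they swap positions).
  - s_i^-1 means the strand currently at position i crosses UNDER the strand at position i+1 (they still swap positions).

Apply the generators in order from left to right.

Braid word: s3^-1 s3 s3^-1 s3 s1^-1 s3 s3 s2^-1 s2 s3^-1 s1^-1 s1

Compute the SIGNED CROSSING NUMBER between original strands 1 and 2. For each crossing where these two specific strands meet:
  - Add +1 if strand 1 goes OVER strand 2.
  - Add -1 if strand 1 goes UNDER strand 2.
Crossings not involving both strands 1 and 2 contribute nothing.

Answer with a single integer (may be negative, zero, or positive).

Answer: 1

Derivation:
Gen 1: crossing 3x4. Both 1&2? no. Sum: 0
Gen 2: crossing 4x3. Both 1&2? no. Sum: 0
Gen 3: crossing 3x4. Both 1&2? no. Sum: 0
Gen 4: crossing 4x3. Both 1&2? no. Sum: 0
Gen 5: 1 under 2. Both 1&2? yes. Contrib: -1. Sum: -1
Gen 6: crossing 3x4. Both 1&2? no. Sum: -1
Gen 7: crossing 4x3. Both 1&2? no. Sum: -1
Gen 8: crossing 1x3. Both 1&2? no. Sum: -1
Gen 9: crossing 3x1. Both 1&2? no. Sum: -1
Gen 10: crossing 3x4. Both 1&2? no. Sum: -1
Gen 11: 2 under 1. Both 1&2? yes. Contrib: +1. Sum: 0
Gen 12: 1 over 2. Both 1&2? yes. Contrib: +1. Sum: 1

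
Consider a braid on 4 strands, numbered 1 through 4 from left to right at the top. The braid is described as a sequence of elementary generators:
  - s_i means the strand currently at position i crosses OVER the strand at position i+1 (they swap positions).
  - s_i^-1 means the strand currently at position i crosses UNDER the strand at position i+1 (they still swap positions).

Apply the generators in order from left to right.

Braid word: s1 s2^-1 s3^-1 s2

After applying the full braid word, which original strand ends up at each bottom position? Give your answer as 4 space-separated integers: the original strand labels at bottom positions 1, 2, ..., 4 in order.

Gen 1 (s1): strand 1 crosses over strand 2. Perm now: [2 1 3 4]
Gen 2 (s2^-1): strand 1 crosses under strand 3. Perm now: [2 3 1 4]
Gen 3 (s3^-1): strand 1 crosses under strand 4. Perm now: [2 3 4 1]
Gen 4 (s2): strand 3 crosses over strand 4. Perm now: [2 4 3 1]

Answer: 2 4 3 1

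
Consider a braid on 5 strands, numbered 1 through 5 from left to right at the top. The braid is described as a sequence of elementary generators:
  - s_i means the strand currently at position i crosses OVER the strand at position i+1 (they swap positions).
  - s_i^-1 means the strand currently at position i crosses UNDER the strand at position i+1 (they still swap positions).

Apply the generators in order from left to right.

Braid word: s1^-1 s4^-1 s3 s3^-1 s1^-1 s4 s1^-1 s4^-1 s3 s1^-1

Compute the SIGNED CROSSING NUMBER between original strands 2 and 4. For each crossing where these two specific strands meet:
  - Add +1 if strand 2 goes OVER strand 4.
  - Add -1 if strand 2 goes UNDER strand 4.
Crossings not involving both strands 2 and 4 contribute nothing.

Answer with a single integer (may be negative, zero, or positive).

Gen 1: crossing 1x2. Both 2&4? no. Sum: 0
Gen 2: crossing 4x5. Both 2&4? no. Sum: 0
Gen 3: crossing 3x5. Both 2&4? no. Sum: 0
Gen 4: crossing 5x3. Both 2&4? no. Sum: 0
Gen 5: crossing 2x1. Both 2&4? no. Sum: 0
Gen 6: crossing 5x4. Both 2&4? no. Sum: 0
Gen 7: crossing 1x2. Both 2&4? no. Sum: 0
Gen 8: crossing 4x5. Both 2&4? no. Sum: 0
Gen 9: crossing 3x5. Both 2&4? no. Sum: 0
Gen 10: crossing 2x1. Both 2&4? no. Sum: 0

Answer: 0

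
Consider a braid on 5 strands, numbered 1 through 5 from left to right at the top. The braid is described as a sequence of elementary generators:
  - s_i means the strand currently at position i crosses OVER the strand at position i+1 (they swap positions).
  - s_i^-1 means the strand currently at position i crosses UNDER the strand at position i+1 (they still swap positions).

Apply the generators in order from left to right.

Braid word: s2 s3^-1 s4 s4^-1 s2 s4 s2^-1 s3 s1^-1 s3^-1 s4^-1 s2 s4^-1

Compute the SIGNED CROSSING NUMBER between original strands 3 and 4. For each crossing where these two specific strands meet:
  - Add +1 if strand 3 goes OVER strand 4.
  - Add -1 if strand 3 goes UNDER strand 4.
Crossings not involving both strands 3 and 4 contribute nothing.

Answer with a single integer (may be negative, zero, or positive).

Gen 1: crossing 2x3. Both 3&4? no. Sum: 0
Gen 2: crossing 2x4. Both 3&4? no. Sum: 0
Gen 3: crossing 2x5. Both 3&4? no. Sum: 0
Gen 4: crossing 5x2. Both 3&4? no. Sum: 0
Gen 5: 3 over 4. Both 3&4? yes. Contrib: +1. Sum: 1
Gen 6: crossing 2x5. Both 3&4? no. Sum: 1
Gen 7: 4 under 3. Both 3&4? yes. Contrib: +1. Sum: 2
Gen 8: crossing 4x5. Both 3&4? no. Sum: 2
Gen 9: crossing 1x3. Both 3&4? no. Sum: 2
Gen 10: crossing 5x4. Both 3&4? no. Sum: 2
Gen 11: crossing 5x2. Both 3&4? no. Sum: 2
Gen 12: crossing 1x4. Both 3&4? no. Sum: 2
Gen 13: crossing 2x5. Both 3&4? no. Sum: 2

Answer: 2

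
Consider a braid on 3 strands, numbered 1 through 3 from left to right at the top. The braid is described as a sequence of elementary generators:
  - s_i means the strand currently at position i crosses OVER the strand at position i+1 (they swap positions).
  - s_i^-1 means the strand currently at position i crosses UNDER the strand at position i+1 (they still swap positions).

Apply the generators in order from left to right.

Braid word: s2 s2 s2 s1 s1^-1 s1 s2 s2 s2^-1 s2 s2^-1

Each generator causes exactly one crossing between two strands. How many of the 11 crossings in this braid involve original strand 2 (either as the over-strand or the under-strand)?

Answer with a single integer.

Gen 1: crossing 2x3. Involves strand 2? yes. Count so far: 1
Gen 2: crossing 3x2. Involves strand 2? yes. Count so far: 2
Gen 3: crossing 2x3. Involves strand 2? yes. Count so far: 3
Gen 4: crossing 1x3. Involves strand 2? no. Count so far: 3
Gen 5: crossing 3x1. Involves strand 2? no. Count so far: 3
Gen 6: crossing 1x3. Involves strand 2? no. Count so far: 3
Gen 7: crossing 1x2. Involves strand 2? yes. Count so far: 4
Gen 8: crossing 2x1. Involves strand 2? yes. Count so far: 5
Gen 9: crossing 1x2. Involves strand 2? yes. Count so far: 6
Gen 10: crossing 2x1. Involves strand 2? yes. Count so far: 7
Gen 11: crossing 1x2. Involves strand 2? yes. Count so far: 8

Answer: 8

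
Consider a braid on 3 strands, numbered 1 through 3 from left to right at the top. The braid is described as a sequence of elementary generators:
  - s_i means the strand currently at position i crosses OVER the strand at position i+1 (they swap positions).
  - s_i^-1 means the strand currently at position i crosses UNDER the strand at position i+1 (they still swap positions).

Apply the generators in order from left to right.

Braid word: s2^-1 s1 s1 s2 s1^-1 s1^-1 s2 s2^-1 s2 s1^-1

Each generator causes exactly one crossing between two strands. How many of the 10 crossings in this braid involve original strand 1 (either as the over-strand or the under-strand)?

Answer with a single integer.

Gen 1: crossing 2x3. Involves strand 1? no. Count so far: 0
Gen 2: crossing 1x3. Involves strand 1? yes. Count so far: 1
Gen 3: crossing 3x1. Involves strand 1? yes. Count so far: 2
Gen 4: crossing 3x2. Involves strand 1? no. Count so far: 2
Gen 5: crossing 1x2. Involves strand 1? yes. Count so far: 3
Gen 6: crossing 2x1. Involves strand 1? yes. Count so far: 4
Gen 7: crossing 2x3. Involves strand 1? no. Count so far: 4
Gen 8: crossing 3x2. Involves strand 1? no. Count so far: 4
Gen 9: crossing 2x3. Involves strand 1? no. Count so far: 4
Gen 10: crossing 1x3. Involves strand 1? yes. Count so far: 5

Answer: 5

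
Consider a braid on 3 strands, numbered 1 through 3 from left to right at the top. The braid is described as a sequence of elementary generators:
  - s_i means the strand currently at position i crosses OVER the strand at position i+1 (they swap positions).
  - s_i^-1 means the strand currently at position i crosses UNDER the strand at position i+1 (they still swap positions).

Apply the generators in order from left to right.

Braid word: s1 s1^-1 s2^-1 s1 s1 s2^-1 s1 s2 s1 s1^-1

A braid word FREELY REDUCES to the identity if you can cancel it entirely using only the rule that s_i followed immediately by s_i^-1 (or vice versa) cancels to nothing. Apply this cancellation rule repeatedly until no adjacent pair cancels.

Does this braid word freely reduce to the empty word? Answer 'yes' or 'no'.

Gen 1 (s1): push. Stack: [s1]
Gen 2 (s1^-1): cancels prior s1. Stack: []
Gen 3 (s2^-1): push. Stack: [s2^-1]
Gen 4 (s1): push. Stack: [s2^-1 s1]
Gen 5 (s1): push. Stack: [s2^-1 s1 s1]
Gen 6 (s2^-1): push. Stack: [s2^-1 s1 s1 s2^-1]
Gen 7 (s1): push. Stack: [s2^-1 s1 s1 s2^-1 s1]
Gen 8 (s2): push. Stack: [s2^-1 s1 s1 s2^-1 s1 s2]
Gen 9 (s1): push. Stack: [s2^-1 s1 s1 s2^-1 s1 s2 s1]
Gen 10 (s1^-1): cancels prior s1. Stack: [s2^-1 s1 s1 s2^-1 s1 s2]
Reduced word: s2^-1 s1 s1 s2^-1 s1 s2

Answer: no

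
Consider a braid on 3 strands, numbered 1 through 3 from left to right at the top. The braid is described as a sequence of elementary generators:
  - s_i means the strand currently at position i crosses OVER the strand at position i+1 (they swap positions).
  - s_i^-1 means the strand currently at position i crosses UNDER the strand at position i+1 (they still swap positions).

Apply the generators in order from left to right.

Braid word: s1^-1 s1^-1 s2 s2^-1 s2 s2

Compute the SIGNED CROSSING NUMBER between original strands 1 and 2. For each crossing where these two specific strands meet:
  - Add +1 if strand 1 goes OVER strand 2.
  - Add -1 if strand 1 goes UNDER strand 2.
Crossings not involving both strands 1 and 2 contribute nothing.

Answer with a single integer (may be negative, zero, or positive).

Answer: 0

Derivation:
Gen 1: 1 under 2. Both 1&2? yes. Contrib: -1. Sum: -1
Gen 2: 2 under 1. Both 1&2? yes. Contrib: +1. Sum: 0
Gen 3: crossing 2x3. Both 1&2? no. Sum: 0
Gen 4: crossing 3x2. Both 1&2? no. Sum: 0
Gen 5: crossing 2x3. Both 1&2? no. Sum: 0
Gen 6: crossing 3x2. Both 1&2? no. Sum: 0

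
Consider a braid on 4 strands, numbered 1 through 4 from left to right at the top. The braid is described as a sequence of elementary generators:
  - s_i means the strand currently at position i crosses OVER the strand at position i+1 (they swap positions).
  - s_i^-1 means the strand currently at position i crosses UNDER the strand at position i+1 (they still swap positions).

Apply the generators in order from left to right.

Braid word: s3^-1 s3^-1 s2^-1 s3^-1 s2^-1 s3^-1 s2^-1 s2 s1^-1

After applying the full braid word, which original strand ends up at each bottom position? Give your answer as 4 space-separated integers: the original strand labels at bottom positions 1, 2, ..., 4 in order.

Answer: 4 1 2 3

Derivation:
Gen 1 (s3^-1): strand 3 crosses under strand 4. Perm now: [1 2 4 3]
Gen 2 (s3^-1): strand 4 crosses under strand 3. Perm now: [1 2 3 4]
Gen 3 (s2^-1): strand 2 crosses under strand 3. Perm now: [1 3 2 4]
Gen 4 (s3^-1): strand 2 crosses under strand 4. Perm now: [1 3 4 2]
Gen 5 (s2^-1): strand 3 crosses under strand 4. Perm now: [1 4 3 2]
Gen 6 (s3^-1): strand 3 crosses under strand 2. Perm now: [1 4 2 3]
Gen 7 (s2^-1): strand 4 crosses under strand 2. Perm now: [1 2 4 3]
Gen 8 (s2): strand 2 crosses over strand 4. Perm now: [1 4 2 3]
Gen 9 (s1^-1): strand 1 crosses under strand 4. Perm now: [4 1 2 3]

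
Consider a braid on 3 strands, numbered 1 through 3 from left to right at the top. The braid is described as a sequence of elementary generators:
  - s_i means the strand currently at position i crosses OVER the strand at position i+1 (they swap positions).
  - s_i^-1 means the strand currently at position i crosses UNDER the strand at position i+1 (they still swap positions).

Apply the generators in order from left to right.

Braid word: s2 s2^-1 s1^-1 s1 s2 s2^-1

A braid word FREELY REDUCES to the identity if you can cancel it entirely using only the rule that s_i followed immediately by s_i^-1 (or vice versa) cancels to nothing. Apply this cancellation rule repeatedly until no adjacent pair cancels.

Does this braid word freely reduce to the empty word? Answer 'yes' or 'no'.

Gen 1 (s2): push. Stack: [s2]
Gen 2 (s2^-1): cancels prior s2. Stack: []
Gen 3 (s1^-1): push. Stack: [s1^-1]
Gen 4 (s1): cancels prior s1^-1. Stack: []
Gen 5 (s2): push. Stack: [s2]
Gen 6 (s2^-1): cancels prior s2. Stack: []
Reduced word: (empty)

Answer: yes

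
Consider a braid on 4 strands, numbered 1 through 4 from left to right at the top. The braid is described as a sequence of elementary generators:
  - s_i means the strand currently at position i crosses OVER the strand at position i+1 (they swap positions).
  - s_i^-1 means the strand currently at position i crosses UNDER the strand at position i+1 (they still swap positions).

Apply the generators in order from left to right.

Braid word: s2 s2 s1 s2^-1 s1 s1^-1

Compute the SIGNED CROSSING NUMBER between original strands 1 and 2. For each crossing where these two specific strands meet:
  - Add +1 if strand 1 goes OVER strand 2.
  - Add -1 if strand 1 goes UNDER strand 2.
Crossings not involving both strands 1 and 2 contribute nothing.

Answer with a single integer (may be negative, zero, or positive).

Answer: 1

Derivation:
Gen 1: crossing 2x3. Both 1&2? no. Sum: 0
Gen 2: crossing 3x2. Both 1&2? no. Sum: 0
Gen 3: 1 over 2. Both 1&2? yes. Contrib: +1. Sum: 1
Gen 4: crossing 1x3. Both 1&2? no. Sum: 1
Gen 5: crossing 2x3. Both 1&2? no. Sum: 1
Gen 6: crossing 3x2. Both 1&2? no. Sum: 1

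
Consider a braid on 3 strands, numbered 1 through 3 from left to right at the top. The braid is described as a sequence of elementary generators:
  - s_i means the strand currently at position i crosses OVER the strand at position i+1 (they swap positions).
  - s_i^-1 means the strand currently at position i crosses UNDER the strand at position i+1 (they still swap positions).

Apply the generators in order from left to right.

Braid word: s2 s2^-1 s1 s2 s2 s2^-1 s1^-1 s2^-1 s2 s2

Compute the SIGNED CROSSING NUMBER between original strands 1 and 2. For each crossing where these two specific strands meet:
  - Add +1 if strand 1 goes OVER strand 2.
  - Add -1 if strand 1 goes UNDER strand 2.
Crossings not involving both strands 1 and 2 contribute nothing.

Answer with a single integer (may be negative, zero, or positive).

Gen 1: crossing 2x3. Both 1&2? no. Sum: 0
Gen 2: crossing 3x2. Both 1&2? no. Sum: 0
Gen 3: 1 over 2. Both 1&2? yes. Contrib: +1. Sum: 1
Gen 4: crossing 1x3. Both 1&2? no. Sum: 1
Gen 5: crossing 3x1. Both 1&2? no. Sum: 1
Gen 6: crossing 1x3. Both 1&2? no. Sum: 1
Gen 7: crossing 2x3. Both 1&2? no. Sum: 1
Gen 8: 2 under 1. Both 1&2? yes. Contrib: +1. Sum: 2
Gen 9: 1 over 2. Both 1&2? yes. Contrib: +1. Sum: 3
Gen 10: 2 over 1. Both 1&2? yes. Contrib: -1. Sum: 2

Answer: 2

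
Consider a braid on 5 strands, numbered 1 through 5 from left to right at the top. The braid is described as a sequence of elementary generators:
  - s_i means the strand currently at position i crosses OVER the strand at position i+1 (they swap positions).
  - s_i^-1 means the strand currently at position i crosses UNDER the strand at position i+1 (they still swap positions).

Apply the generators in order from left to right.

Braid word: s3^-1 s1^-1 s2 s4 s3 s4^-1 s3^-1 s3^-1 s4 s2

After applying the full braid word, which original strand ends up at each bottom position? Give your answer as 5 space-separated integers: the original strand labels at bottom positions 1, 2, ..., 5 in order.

Gen 1 (s3^-1): strand 3 crosses under strand 4. Perm now: [1 2 4 3 5]
Gen 2 (s1^-1): strand 1 crosses under strand 2. Perm now: [2 1 4 3 5]
Gen 3 (s2): strand 1 crosses over strand 4. Perm now: [2 4 1 3 5]
Gen 4 (s4): strand 3 crosses over strand 5. Perm now: [2 4 1 5 3]
Gen 5 (s3): strand 1 crosses over strand 5. Perm now: [2 4 5 1 3]
Gen 6 (s4^-1): strand 1 crosses under strand 3. Perm now: [2 4 5 3 1]
Gen 7 (s3^-1): strand 5 crosses under strand 3. Perm now: [2 4 3 5 1]
Gen 8 (s3^-1): strand 3 crosses under strand 5. Perm now: [2 4 5 3 1]
Gen 9 (s4): strand 3 crosses over strand 1. Perm now: [2 4 5 1 3]
Gen 10 (s2): strand 4 crosses over strand 5. Perm now: [2 5 4 1 3]

Answer: 2 5 4 1 3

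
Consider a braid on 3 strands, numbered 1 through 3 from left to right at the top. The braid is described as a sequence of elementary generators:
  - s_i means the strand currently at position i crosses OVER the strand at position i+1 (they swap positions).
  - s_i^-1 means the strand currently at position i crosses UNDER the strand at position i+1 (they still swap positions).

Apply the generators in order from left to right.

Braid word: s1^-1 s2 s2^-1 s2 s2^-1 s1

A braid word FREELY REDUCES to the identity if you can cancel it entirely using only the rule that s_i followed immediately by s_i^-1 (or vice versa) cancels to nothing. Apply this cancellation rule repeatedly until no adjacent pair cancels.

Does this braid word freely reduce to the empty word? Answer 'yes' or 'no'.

Gen 1 (s1^-1): push. Stack: [s1^-1]
Gen 2 (s2): push. Stack: [s1^-1 s2]
Gen 3 (s2^-1): cancels prior s2. Stack: [s1^-1]
Gen 4 (s2): push. Stack: [s1^-1 s2]
Gen 5 (s2^-1): cancels prior s2. Stack: [s1^-1]
Gen 6 (s1): cancels prior s1^-1. Stack: []
Reduced word: (empty)

Answer: yes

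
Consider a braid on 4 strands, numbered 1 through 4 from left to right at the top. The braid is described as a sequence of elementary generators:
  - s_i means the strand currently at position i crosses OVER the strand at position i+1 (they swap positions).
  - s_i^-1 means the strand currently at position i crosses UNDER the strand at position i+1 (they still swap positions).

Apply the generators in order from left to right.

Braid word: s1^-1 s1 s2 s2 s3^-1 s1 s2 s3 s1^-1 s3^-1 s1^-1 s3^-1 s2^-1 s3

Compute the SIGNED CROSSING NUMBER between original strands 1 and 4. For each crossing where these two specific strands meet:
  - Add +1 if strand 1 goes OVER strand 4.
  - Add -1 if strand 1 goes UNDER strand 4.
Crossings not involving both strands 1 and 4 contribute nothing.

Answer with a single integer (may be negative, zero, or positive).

Answer: 0

Derivation:
Gen 1: crossing 1x2. Both 1&4? no. Sum: 0
Gen 2: crossing 2x1. Both 1&4? no. Sum: 0
Gen 3: crossing 2x3. Both 1&4? no. Sum: 0
Gen 4: crossing 3x2. Both 1&4? no. Sum: 0
Gen 5: crossing 3x4. Both 1&4? no. Sum: 0
Gen 6: crossing 1x2. Both 1&4? no. Sum: 0
Gen 7: 1 over 4. Both 1&4? yes. Contrib: +1. Sum: 1
Gen 8: crossing 1x3. Both 1&4? no. Sum: 1
Gen 9: crossing 2x4. Both 1&4? no. Sum: 1
Gen 10: crossing 3x1. Both 1&4? no. Sum: 1
Gen 11: crossing 4x2. Both 1&4? no. Sum: 1
Gen 12: crossing 1x3. Both 1&4? no. Sum: 1
Gen 13: crossing 4x3. Both 1&4? no. Sum: 1
Gen 14: 4 over 1. Both 1&4? yes. Contrib: -1. Sum: 0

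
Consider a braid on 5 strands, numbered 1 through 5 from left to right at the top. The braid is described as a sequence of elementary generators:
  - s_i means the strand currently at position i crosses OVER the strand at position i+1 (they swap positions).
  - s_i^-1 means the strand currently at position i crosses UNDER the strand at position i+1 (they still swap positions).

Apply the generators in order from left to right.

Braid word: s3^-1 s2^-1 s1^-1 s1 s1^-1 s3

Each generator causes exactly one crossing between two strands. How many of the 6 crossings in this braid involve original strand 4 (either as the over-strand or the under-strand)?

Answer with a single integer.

Answer: 5

Derivation:
Gen 1: crossing 3x4. Involves strand 4? yes. Count so far: 1
Gen 2: crossing 2x4. Involves strand 4? yes. Count so far: 2
Gen 3: crossing 1x4. Involves strand 4? yes. Count so far: 3
Gen 4: crossing 4x1. Involves strand 4? yes. Count so far: 4
Gen 5: crossing 1x4. Involves strand 4? yes. Count so far: 5
Gen 6: crossing 2x3. Involves strand 4? no. Count so far: 5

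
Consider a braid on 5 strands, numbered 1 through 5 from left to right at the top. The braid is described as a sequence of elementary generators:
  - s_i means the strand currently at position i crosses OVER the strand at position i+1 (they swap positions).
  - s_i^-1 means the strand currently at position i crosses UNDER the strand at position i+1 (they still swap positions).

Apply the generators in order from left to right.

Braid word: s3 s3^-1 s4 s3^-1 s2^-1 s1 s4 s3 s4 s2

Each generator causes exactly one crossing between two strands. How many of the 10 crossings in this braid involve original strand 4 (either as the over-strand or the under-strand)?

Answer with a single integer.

Gen 1: crossing 3x4. Involves strand 4? yes. Count so far: 1
Gen 2: crossing 4x3. Involves strand 4? yes. Count so far: 2
Gen 3: crossing 4x5. Involves strand 4? yes. Count so far: 3
Gen 4: crossing 3x5. Involves strand 4? no. Count so far: 3
Gen 5: crossing 2x5. Involves strand 4? no. Count so far: 3
Gen 6: crossing 1x5. Involves strand 4? no. Count so far: 3
Gen 7: crossing 3x4. Involves strand 4? yes. Count so far: 4
Gen 8: crossing 2x4. Involves strand 4? yes. Count so far: 5
Gen 9: crossing 2x3. Involves strand 4? no. Count so far: 5
Gen 10: crossing 1x4. Involves strand 4? yes. Count so far: 6

Answer: 6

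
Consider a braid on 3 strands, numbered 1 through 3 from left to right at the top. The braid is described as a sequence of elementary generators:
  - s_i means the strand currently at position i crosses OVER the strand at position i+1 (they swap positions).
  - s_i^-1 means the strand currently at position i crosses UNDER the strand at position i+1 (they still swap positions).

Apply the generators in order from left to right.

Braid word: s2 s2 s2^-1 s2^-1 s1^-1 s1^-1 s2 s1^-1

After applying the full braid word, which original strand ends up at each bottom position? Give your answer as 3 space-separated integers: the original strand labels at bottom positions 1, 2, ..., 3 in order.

Gen 1 (s2): strand 2 crosses over strand 3. Perm now: [1 3 2]
Gen 2 (s2): strand 3 crosses over strand 2. Perm now: [1 2 3]
Gen 3 (s2^-1): strand 2 crosses under strand 3. Perm now: [1 3 2]
Gen 4 (s2^-1): strand 3 crosses under strand 2. Perm now: [1 2 3]
Gen 5 (s1^-1): strand 1 crosses under strand 2. Perm now: [2 1 3]
Gen 6 (s1^-1): strand 2 crosses under strand 1. Perm now: [1 2 3]
Gen 7 (s2): strand 2 crosses over strand 3. Perm now: [1 3 2]
Gen 8 (s1^-1): strand 1 crosses under strand 3. Perm now: [3 1 2]

Answer: 3 1 2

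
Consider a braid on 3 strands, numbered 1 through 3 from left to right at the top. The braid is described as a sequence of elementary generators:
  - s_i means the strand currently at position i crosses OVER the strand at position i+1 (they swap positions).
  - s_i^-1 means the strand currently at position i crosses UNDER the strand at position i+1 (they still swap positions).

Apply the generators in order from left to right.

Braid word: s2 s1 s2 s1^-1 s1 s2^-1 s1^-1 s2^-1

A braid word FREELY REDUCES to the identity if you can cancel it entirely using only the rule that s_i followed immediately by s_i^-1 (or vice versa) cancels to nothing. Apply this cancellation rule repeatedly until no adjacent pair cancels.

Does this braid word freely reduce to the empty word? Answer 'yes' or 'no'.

Answer: yes

Derivation:
Gen 1 (s2): push. Stack: [s2]
Gen 2 (s1): push. Stack: [s2 s1]
Gen 3 (s2): push. Stack: [s2 s1 s2]
Gen 4 (s1^-1): push. Stack: [s2 s1 s2 s1^-1]
Gen 5 (s1): cancels prior s1^-1. Stack: [s2 s1 s2]
Gen 6 (s2^-1): cancels prior s2. Stack: [s2 s1]
Gen 7 (s1^-1): cancels prior s1. Stack: [s2]
Gen 8 (s2^-1): cancels prior s2. Stack: []
Reduced word: (empty)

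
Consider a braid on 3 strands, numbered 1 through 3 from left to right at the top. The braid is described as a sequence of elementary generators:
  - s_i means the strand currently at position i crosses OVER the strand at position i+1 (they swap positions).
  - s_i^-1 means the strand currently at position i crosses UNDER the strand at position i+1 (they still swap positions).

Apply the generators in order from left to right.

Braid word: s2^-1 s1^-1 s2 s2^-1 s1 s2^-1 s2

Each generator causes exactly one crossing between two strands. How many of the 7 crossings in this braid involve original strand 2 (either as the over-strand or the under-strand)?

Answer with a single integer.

Answer: 5

Derivation:
Gen 1: crossing 2x3. Involves strand 2? yes. Count so far: 1
Gen 2: crossing 1x3. Involves strand 2? no. Count so far: 1
Gen 3: crossing 1x2. Involves strand 2? yes. Count so far: 2
Gen 4: crossing 2x1. Involves strand 2? yes. Count so far: 3
Gen 5: crossing 3x1. Involves strand 2? no. Count so far: 3
Gen 6: crossing 3x2. Involves strand 2? yes. Count so far: 4
Gen 7: crossing 2x3. Involves strand 2? yes. Count so far: 5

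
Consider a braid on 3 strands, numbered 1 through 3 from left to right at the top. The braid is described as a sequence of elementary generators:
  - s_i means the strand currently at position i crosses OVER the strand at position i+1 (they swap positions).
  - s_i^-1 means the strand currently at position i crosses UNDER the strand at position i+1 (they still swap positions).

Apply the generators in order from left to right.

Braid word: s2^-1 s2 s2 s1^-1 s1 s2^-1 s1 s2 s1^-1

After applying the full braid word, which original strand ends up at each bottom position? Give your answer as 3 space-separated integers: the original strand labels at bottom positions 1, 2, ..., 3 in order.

Gen 1 (s2^-1): strand 2 crosses under strand 3. Perm now: [1 3 2]
Gen 2 (s2): strand 3 crosses over strand 2. Perm now: [1 2 3]
Gen 3 (s2): strand 2 crosses over strand 3. Perm now: [1 3 2]
Gen 4 (s1^-1): strand 1 crosses under strand 3. Perm now: [3 1 2]
Gen 5 (s1): strand 3 crosses over strand 1. Perm now: [1 3 2]
Gen 6 (s2^-1): strand 3 crosses under strand 2. Perm now: [1 2 3]
Gen 7 (s1): strand 1 crosses over strand 2. Perm now: [2 1 3]
Gen 8 (s2): strand 1 crosses over strand 3. Perm now: [2 3 1]
Gen 9 (s1^-1): strand 2 crosses under strand 3. Perm now: [3 2 1]

Answer: 3 2 1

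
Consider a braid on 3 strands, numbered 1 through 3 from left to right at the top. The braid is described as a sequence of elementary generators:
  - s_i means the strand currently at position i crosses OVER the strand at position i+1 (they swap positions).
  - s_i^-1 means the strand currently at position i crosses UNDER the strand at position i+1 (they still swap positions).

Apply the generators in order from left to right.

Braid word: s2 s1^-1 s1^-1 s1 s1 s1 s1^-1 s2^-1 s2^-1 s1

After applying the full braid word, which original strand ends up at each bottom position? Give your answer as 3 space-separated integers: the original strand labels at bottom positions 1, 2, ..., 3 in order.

Gen 1 (s2): strand 2 crosses over strand 3. Perm now: [1 3 2]
Gen 2 (s1^-1): strand 1 crosses under strand 3. Perm now: [3 1 2]
Gen 3 (s1^-1): strand 3 crosses under strand 1. Perm now: [1 3 2]
Gen 4 (s1): strand 1 crosses over strand 3. Perm now: [3 1 2]
Gen 5 (s1): strand 3 crosses over strand 1. Perm now: [1 3 2]
Gen 6 (s1): strand 1 crosses over strand 3. Perm now: [3 1 2]
Gen 7 (s1^-1): strand 3 crosses under strand 1. Perm now: [1 3 2]
Gen 8 (s2^-1): strand 3 crosses under strand 2. Perm now: [1 2 3]
Gen 9 (s2^-1): strand 2 crosses under strand 3. Perm now: [1 3 2]
Gen 10 (s1): strand 1 crosses over strand 3. Perm now: [3 1 2]

Answer: 3 1 2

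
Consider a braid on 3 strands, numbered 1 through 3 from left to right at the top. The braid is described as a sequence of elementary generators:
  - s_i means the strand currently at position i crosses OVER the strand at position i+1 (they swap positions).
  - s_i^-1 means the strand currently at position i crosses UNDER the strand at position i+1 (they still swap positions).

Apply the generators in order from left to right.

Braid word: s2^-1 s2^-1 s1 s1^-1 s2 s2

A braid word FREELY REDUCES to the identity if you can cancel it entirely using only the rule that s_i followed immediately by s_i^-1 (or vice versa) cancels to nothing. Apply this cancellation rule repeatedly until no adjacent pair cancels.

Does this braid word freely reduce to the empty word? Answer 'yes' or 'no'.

Answer: yes

Derivation:
Gen 1 (s2^-1): push. Stack: [s2^-1]
Gen 2 (s2^-1): push. Stack: [s2^-1 s2^-1]
Gen 3 (s1): push. Stack: [s2^-1 s2^-1 s1]
Gen 4 (s1^-1): cancels prior s1. Stack: [s2^-1 s2^-1]
Gen 5 (s2): cancels prior s2^-1. Stack: [s2^-1]
Gen 6 (s2): cancels prior s2^-1. Stack: []
Reduced word: (empty)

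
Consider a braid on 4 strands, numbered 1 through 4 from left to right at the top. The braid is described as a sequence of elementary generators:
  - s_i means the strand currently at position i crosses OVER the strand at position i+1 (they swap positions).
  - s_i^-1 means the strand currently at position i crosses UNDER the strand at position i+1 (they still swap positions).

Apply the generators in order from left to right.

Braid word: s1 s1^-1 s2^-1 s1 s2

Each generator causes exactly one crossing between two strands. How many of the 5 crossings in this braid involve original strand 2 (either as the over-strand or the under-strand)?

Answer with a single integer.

Gen 1: crossing 1x2. Involves strand 2? yes. Count so far: 1
Gen 2: crossing 2x1. Involves strand 2? yes. Count so far: 2
Gen 3: crossing 2x3. Involves strand 2? yes. Count so far: 3
Gen 4: crossing 1x3. Involves strand 2? no. Count so far: 3
Gen 5: crossing 1x2. Involves strand 2? yes. Count so far: 4

Answer: 4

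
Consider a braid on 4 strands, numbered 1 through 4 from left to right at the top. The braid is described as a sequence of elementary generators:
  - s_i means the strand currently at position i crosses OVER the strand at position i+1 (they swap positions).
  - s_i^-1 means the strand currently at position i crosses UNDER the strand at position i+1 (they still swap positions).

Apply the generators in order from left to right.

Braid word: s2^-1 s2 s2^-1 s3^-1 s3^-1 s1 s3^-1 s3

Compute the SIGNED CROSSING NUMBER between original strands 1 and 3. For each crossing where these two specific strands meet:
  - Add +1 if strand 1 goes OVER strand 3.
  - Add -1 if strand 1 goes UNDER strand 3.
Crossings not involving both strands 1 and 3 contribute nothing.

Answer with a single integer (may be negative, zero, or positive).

Answer: 1

Derivation:
Gen 1: crossing 2x3. Both 1&3? no. Sum: 0
Gen 2: crossing 3x2. Both 1&3? no. Sum: 0
Gen 3: crossing 2x3. Both 1&3? no. Sum: 0
Gen 4: crossing 2x4. Both 1&3? no. Sum: 0
Gen 5: crossing 4x2. Both 1&3? no. Sum: 0
Gen 6: 1 over 3. Both 1&3? yes. Contrib: +1. Sum: 1
Gen 7: crossing 2x4. Both 1&3? no. Sum: 1
Gen 8: crossing 4x2. Both 1&3? no. Sum: 1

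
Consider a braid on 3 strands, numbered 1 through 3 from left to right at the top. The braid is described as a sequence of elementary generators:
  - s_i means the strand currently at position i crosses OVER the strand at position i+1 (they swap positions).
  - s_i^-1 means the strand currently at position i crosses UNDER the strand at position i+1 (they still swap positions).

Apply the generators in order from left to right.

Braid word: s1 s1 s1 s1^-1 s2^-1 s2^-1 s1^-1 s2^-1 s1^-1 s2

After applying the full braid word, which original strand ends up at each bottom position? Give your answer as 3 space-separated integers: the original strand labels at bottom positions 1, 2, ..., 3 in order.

Gen 1 (s1): strand 1 crosses over strand 2. Perm now: [2 1 3]
Gen 2 (s1): strand 2 crosses over strand 1. Perm now: [1 2 3]
Gen 3 (s1): strand 1 crosses over strand 2. Perm now: [2 1 3]
Gen 4 (s1^-1): strand 2 crosses under strand 1. Perm now: [1 2 3]
Gen 5 (s2^-1): strand 2 crosses under strand 3. Perm now: [1 3 2]
Gen 6 (s2^-1): strand 3 crosses under strand 2. Perm now: [1 2 3]
Gen 7 (s1^-1): strand 1 crosses under strand 2. Perm now: [2 1 3]
Gen 8 (s2^-1): strand 1 crosses under strand 3. Perm now: [2 3 1]
Gen 9 (s1^-1): strand 2 crosses under strand 3. Perm now: [3 2 1]
Gen 10 (s2): strand 2 crosses over strand 1. Perm now: [3 1 2]

Answer: 3 1 2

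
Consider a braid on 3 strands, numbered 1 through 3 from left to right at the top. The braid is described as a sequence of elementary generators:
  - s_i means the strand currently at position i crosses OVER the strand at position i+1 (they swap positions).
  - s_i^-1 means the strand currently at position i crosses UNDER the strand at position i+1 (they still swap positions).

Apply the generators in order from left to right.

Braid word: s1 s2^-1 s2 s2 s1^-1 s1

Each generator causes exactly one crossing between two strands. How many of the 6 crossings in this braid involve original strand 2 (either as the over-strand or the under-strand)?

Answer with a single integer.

Answer: 3

Derivation:
Gen 1: crossing 1x2. Involves strand 2? yes. Count so far: 1
Gen 2: crossing 1x3. Involves strand 2? no. Count so far: 1
Gen 3: crossing 3x1. Involves strand 2? no. Count so far: 1
Gen 4: crossing 1x3. Involves strand 2? no. Count so far: 1
Gen 5: crossing 2x3. Involves strand 2? yes. Count so far: 2
Gen 6: crossing 3x2. Involves strand 2? yes. Count so far: 3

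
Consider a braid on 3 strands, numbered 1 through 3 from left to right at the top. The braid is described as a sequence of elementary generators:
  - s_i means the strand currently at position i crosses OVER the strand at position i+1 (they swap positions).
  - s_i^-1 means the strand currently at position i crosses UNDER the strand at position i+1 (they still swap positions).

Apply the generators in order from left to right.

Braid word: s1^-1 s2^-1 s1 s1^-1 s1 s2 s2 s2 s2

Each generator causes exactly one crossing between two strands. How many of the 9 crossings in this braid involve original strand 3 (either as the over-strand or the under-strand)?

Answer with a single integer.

Answer: 4

Derivation:
Gen 1: crossing 1x2. Involves strand 3? no. Count so far: 0
Gen 2: crossing 1x3. Involves strand 3? yes. Count so far: 1
Gen 3: crossing 2x3. Involves strand 3? yes. Count so far: 2
Gen 4: crossing 3x2. Involves strand 3? yes. Count so far: 3
Gen 5: crossing 2x3. Involves strand 3? yes. Count so far: 4
Gen 6: crossing 2x1. Involves strand 3? no. Count so far: 4
Gen 7: crossing 1x2. Involves strand 3? no. Count so far: 4
Gen 8: crossing 2x1. Involves strand 3? no. Count so far: 4
Gen 9: crossing 1x2. Involves strand 3? no. Count so far: 4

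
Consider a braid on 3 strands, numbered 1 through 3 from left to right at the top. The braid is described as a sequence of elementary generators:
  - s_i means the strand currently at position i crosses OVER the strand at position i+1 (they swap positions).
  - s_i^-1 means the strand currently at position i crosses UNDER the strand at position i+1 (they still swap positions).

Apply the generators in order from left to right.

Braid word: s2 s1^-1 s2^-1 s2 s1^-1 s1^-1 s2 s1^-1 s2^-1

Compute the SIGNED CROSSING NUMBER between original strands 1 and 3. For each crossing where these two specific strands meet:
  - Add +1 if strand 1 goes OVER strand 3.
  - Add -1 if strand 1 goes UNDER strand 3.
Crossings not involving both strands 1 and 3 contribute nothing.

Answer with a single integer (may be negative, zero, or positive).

Gen 1: crossing 2x3. Both 1&3? no. Sum: 0
Gen 2: 1 under 3. Both 1&3? yes. Contrib: -1. Sum: -1
Gen 3: crossing 1x2. Both 1&3? no. Sum: -1
Gen 4: crossing 2x1. Both 1&3? no. Sum: -1
Gen 5: 3 under 1. Both 1&3? yes. Contrib: +1. Sum: 0
Gen 6: 1 under 3. Both 1&3? yes. Contrib: -1. Sum: -1
Gen 7: crossing 1x2. Both 1&3? no. Sum: -1
Gen 8: crossing 3x2. Both 1&3? no. Sum: -1
Gen 9: 3 under 1. Both 1&3? yes. Contrib: +1. Sum: 0

Answer: 0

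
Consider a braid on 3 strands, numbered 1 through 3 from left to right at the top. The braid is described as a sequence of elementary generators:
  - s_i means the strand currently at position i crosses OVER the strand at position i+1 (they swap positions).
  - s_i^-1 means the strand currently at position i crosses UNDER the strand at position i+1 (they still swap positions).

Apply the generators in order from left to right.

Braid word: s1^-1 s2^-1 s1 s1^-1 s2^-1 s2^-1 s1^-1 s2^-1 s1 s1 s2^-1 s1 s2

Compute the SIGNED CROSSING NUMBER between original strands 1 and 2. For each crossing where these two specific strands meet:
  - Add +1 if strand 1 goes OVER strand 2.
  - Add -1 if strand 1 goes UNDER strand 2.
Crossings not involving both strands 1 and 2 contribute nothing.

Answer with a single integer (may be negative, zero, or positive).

Answer: -1

Derivation:
Gen 1: 1 under 2. Both 1&2? yes. Contrib: -1. Sum: -1
Gen 2: crossing 1x3. Both 1&2? no. Sum: -1
Gen 3: crossing 2x3. Both 1&2? no. Sum: -1
Gen 4: crossing 3x2. Both 1&2? no. Sum: -1
Gen 5: crossing 3x1. Both 1&2? no. Sum: -1
Gen 6: crossing 1x3. Both 1&2? no. Sum: -1
Gen 7: crossing 2x3. Both 1&2? no. Sum: -1
Gen 8: 2 under 1. Both 1&2? yes. Contrib: +1. Sum: 0
Gen 9: crossing 3x1. Both 1&2? no. Sum: 0
Gen 10: crossing 1x3. Both 1&2? no. Sum: 0
Gen 11: 1 under 2. Both 1&2? yes. Contrib: -1. Sum: -1
Gen 12: crossing 3x2. Both 1&2? no. Sum: -1
Gen 13: crossing 3x1. Both 1&2? no. Sum: -1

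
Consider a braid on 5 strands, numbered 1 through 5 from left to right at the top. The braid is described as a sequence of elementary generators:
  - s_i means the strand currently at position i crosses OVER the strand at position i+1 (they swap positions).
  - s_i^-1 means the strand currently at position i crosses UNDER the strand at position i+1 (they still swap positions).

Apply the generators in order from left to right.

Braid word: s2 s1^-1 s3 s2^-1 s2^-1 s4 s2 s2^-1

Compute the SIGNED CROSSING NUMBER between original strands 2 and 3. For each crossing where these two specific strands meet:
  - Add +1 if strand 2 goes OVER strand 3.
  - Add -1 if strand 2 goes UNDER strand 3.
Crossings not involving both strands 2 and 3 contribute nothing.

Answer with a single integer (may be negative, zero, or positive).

Gen 1: 2 over 3. Both 2&3? yes. Contrib: +1. Sum: 1
Gen 2: crossing 1x3. Both 2&3? no. Sum: 1
Gen 3: crossing 2x4. Both 2&3? no. Sum: 1
Gen 4: crossing 1x4. Both 2&3? no. Sum: 1
Gen 5: crossing 4x1. Both 2&3? no. Sum: 1
Gen 6: crossing 2x5. Both 2&3? no. Sum: 1
Gen 7: crossing 1x4. Both 2&3? no. Sum: 1
Gen 8: crossing 4x1. Both 2&3? no. Sum: 1

Answer: 1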